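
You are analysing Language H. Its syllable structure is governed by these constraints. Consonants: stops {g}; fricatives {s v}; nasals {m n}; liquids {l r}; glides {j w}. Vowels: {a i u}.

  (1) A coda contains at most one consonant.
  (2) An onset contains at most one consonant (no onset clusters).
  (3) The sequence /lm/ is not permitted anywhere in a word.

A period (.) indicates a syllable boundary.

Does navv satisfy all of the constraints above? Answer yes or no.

navv — violates constraint 1: syllable 1 coda /vv/ has 2 consonants (> 1) → not permitted

no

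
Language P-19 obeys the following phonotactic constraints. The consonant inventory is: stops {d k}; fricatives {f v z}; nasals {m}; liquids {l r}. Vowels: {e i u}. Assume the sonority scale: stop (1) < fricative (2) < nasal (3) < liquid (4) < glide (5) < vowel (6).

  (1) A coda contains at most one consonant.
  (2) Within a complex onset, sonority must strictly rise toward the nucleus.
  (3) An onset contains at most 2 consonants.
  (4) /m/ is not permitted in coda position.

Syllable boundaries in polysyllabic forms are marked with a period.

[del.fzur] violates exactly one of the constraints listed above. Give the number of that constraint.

2

[del.fzur]: syllable 2 onset /fz/: /f/ (fricative, 2) → /z/ (fricative, 2) does not rise.
This is a violation of constraint 2: "Within a complex onset, sonority must strictly rise toward the nucleus."
The remaining constraints (1, 3, 4) are satisfied.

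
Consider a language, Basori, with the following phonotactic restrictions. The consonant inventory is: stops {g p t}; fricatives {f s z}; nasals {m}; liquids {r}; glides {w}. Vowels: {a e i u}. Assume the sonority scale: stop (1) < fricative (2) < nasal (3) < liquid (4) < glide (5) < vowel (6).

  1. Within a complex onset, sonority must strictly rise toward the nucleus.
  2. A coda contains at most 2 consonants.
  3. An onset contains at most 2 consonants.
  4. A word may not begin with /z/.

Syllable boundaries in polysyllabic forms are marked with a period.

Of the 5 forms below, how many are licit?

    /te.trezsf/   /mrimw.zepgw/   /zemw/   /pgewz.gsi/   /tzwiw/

0

/te.trezsf/ — violates constraint 2: syllable 2 coda /zsf/ has 3 consonants (> 2) → illicit
/mrimw.zepgw/ — violates constraint 2: syllable 2 coda /pgw/ has 3 consonants (> 2) → illicit
/zemw/ — violates constraint 4: word begins with /z/ → illicit
/pgewz.gsi/ — violates constraint 1: syllable 1 onset /pg/: /p/ (stop, 1) → /g/ (stop, 1) does not rise → illicit
/tzwiw/ — violates constraint 3: syllable 1 onset /tzw/ has 3 consonants (> 2) → illicit
No form is licit → 0.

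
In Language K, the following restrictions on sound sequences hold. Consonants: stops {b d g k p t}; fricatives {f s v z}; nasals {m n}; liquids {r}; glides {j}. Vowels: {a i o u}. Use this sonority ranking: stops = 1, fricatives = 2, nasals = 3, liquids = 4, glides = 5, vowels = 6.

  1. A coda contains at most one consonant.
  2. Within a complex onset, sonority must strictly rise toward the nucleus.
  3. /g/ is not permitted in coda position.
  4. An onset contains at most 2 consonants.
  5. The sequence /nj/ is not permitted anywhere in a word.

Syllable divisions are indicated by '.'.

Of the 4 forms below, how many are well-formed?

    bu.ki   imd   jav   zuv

3

bu.ki — σ1 onset /b/, coda /∅/ ok; σ2 onset /k/, coda /∅/ ok → well-formed
imd — violates constraint 1: syllable 1 coda /md/ has 2 consonants (> 1) → ill-formed
jav — σ1 onset /j/, coda /v/ ok → well-formed
zuv — σ1 onset /z/, coda /v/ ok → well-formed
Well-formed: bu.ki, jav, zuv → 3.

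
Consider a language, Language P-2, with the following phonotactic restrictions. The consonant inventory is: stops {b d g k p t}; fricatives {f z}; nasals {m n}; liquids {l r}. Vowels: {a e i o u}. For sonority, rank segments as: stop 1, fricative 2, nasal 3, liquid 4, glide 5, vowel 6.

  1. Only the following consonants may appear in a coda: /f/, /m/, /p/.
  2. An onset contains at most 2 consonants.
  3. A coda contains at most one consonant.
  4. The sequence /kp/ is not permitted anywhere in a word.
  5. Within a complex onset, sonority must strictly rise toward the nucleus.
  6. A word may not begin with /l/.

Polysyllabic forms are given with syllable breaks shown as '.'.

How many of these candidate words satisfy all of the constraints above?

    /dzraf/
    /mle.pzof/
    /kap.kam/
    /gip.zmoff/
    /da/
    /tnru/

3

/dzraf/ — violates constraint 2: syllable 1 onset /dzr/ has 3 consonants (> 2) → phonotactically illegal
/mle.pzof/ — σ1 onset /ml/ (3→4 rises), coda /∅/ ok; σ2 onset /pz/ (1→2 rises), coda /f/ ok → phonotactically legal
/kap.kam/ — σ1 onset /k/, coda /p/ ok; σ2 onset /k/, coda /m/ ok → phonotactically legal
/gip.zmoff/ — violates constraint 3: syllable 2 coda /ff/ has 2 consonants (> 1) → phonotactically illegal
/da/ — σ1 onset /d/, coda /∅/ ok → phonotactically legal
/tnru/ — violates constraint 2: syllable 1 onset /tnr/ has 3 consonants (> 2) → phonotactically illegal
Phonotactically legal: /mle.pzof/, /kap.kam/, /da/ → 3.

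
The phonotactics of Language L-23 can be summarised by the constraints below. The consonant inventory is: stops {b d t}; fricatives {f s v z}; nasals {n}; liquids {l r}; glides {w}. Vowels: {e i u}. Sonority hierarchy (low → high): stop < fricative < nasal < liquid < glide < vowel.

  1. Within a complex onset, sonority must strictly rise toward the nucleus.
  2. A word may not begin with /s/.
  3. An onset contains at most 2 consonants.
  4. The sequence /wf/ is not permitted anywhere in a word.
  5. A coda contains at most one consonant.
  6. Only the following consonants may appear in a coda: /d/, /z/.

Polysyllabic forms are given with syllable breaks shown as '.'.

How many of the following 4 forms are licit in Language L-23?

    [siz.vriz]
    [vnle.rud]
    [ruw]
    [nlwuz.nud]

0

[siz.vriz] — violates constraint 2: word begins with /s/ → illicit
[vnle.rud] — violates constraint 3: syllable 1 onset /vnl/ has 3 consonants (> 2) → illicit
[ruw] — violates constraint 6: syllable 1 coda contains /w/, which is not a licensed coda consonant → illicit
[nlwuz.nud] — violates constraint 3: syllable 1 onset /nlw/ has 3 consonants (> 2) → illicit
No form is licit → 0.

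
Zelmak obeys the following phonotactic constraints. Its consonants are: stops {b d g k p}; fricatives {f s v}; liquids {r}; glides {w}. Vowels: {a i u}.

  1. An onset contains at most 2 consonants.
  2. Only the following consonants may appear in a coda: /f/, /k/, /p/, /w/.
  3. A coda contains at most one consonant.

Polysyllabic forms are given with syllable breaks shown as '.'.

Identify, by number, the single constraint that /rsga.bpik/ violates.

/rsga.bpik/: syllable 1 onset /rsg/ has 3 consonants (> 2).
This is a violation of constraint 1: "An onset contains at most 2 consonants."
The remaining constraints (2, 3) are satisfied.

1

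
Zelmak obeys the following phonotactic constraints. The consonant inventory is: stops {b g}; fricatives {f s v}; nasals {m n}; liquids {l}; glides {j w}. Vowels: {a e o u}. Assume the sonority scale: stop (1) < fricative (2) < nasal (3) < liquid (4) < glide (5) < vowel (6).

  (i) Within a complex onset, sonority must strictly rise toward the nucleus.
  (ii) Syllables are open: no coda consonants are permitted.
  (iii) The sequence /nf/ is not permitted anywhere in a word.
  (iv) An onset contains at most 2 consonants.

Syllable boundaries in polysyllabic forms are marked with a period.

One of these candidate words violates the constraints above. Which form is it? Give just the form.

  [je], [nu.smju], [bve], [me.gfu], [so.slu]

[je] — σ1 onset /j/, coda /∅/ ok → permitted
[nu.smju] — violates constraint (iv): syllable 2 onset /smj/ has 3 consonants (> 2) → not permitted
[bve] — σ1 onset /bv/ (1→2 rises), coda /∅/ ok → permitted
[me.gfu] — σ1 onset /m/, coda /∅/ ok; σ2 onset /gf/ (1→2 rises), coda /∅/ ok → permitted
[so.slu] — σ1 onset /s/, coda /∅/ ok; σ2 onset /sl/ (2→4 rises), coda /∅/ ok → permitted

[nu.smju]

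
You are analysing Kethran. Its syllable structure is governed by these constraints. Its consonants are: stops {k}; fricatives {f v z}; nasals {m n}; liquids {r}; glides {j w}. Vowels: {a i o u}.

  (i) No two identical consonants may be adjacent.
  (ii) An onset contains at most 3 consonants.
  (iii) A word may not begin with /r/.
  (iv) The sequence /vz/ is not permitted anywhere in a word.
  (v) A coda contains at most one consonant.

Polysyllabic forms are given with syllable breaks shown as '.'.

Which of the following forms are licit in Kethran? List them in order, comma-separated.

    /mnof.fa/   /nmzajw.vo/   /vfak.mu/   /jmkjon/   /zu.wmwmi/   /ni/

/vfak.mu/, /ni/

/mnof.fa/ — violates constraint (i): adjacent identical consonants /ff/ → illicit
/nmzajw.vo/ — violates constraint (v): syllable 1 coda /jw/ has 2 consonants (> 1) → illicit
/vfak.mu/ — σ1 onset /vf/ (2C), coda /k/ ok; σ2 onset /m/, coda /∅/ ok → licit
/jmkjon/ — violates constraint (ii): syllable 1 onset /jmkj/ has 4 consonants (> 3) → illicit
/zu.wmwmi/ — violates constraint (ii): syllable 2 onset /wmwm/ has 4 consonants (> 3) → illicit
/ni/ — σ1 onset /n/, coda /∅/ ok → licit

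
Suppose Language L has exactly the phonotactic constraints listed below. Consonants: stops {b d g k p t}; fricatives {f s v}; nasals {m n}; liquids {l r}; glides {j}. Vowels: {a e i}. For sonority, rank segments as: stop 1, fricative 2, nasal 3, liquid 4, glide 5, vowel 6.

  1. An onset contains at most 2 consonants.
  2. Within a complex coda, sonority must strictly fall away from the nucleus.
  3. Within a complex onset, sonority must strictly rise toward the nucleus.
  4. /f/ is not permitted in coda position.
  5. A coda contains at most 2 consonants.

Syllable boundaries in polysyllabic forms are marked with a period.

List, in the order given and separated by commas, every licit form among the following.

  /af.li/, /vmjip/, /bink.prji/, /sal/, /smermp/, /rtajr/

/af.li/ — violates constraint 4: syllable 1 coda contains /f/ → illicit
/vmjip/ — violates constraint 1: syllable 1 onset /vmj/ has 3 consonants (> 2) → illicit
/bink.prji/ — violates constraint 1: syllable 2 onset /prj/ has 3 consonants (> 2) → illicit
/sal/ — σ1 onset /s/, coda /l/ ok → licit
/smermp/ — violates constraint 5: syllable 1 coda /rmp/ has 3 consonants (> 2) → illicit
/rtajr/ — violates constraint 3: syllable 1 onset /rt/: /r/ (liquid, 4) → /t/ (stop, 1) does not rise → illicit

/sal/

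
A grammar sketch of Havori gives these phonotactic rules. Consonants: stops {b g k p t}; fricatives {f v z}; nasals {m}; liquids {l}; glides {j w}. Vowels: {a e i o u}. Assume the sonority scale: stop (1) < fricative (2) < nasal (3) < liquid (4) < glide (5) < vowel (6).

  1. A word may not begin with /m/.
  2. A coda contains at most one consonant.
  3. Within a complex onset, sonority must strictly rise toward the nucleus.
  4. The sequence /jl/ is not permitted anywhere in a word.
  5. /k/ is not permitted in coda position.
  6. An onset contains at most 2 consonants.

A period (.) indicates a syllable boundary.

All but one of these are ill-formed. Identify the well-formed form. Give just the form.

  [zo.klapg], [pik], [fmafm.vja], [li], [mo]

[zo.klapg] — violates constraint 2: syllable 2 coda /pg/ has 2 consonants (> 1) → ill-formed
[pik] — violates constraint 5: syllable 1 coda contains /k/ → ill-formed
[fmafm.vja] — violates constraint 2: syllable 1 coda /fm/ has 2 consonants (> 1) → ill-formed
[li] — σ1 onset /l/, coda /∅/ ok → well-formed
[mo] — violates constraint 1: word begins with /m/ → ill-formed

[li]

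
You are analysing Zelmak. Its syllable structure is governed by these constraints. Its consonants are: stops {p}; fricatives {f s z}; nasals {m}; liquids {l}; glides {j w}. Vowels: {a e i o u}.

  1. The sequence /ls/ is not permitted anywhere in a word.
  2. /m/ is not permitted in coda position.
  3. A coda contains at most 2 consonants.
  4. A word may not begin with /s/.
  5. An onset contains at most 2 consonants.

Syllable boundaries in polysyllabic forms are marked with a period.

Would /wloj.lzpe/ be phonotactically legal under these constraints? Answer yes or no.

/wloj.lzpe/ — violates constraint 5: syllable 2 onset /lzp/ has 3 consonants (> 2) → phonotactically illegal

no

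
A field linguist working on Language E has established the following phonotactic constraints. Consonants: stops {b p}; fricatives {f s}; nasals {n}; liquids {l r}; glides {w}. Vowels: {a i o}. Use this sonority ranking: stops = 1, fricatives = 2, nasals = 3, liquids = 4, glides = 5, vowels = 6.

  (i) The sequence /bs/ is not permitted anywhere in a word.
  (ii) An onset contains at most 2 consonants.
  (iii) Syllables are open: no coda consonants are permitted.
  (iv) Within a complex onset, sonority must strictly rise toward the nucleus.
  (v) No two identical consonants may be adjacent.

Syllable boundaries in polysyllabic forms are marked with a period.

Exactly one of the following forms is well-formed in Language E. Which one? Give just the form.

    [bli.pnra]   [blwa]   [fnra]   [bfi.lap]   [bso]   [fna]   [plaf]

[bli.pnra] — violates constraint (ii): syllable 2 onset /pnr/ has 3 consonants (> 2) → ill-formed
[blwa] — violates constraint (ii): syllable 1 onset /blw/ has 3 consonants (> 2) → ill-formed
[fnra] — violates constraint (ii): syllable 1 onset /fnr/ has 3 consonants (> 2) → ill-formed
[bfi.lap] — violates constraint (iii): syllable 2 coda /p/ has 1 consonant (> 0) → ill-formed
[bso] — violates constraint (i): contains banned sequence /bs/ → ill-formed
[fna] — σ1 onset /fn/ (2→3 rises), coda /∅/ ok → well-formed
[plaf] — violates constraint (iii): syllable 1 coda /f/ has 1 consonant (> 0) → ill-formed

[fna]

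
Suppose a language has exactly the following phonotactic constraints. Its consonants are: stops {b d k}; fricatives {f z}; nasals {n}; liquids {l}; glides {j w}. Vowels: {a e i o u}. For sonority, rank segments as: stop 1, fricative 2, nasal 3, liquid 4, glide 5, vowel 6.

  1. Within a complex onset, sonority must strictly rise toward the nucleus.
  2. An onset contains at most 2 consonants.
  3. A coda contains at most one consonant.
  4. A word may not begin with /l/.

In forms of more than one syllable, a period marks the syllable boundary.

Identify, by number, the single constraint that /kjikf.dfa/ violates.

/kjikf.dfa/: syllable 1 coda /kf/ has 2 consonants (> 1).
This is a violation of constraint 3: "A coda contains at most one consonant."
The remaining constraints (1, 2, 4) are satisfied.

3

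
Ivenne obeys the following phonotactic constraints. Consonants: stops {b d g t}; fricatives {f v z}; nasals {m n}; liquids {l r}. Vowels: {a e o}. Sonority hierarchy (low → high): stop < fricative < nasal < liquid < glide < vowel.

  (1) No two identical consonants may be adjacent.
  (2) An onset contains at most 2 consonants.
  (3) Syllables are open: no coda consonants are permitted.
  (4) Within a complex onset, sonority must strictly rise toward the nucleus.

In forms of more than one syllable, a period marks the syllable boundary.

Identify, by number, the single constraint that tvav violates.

3

tvav: syllable 1 coda /v/ has 1 consonant (> 0).
This is a violation of constraint 3: "Syllables are open: no coda consonants are permitted."
The remaining constraints (1, 2, 4) are satisfied.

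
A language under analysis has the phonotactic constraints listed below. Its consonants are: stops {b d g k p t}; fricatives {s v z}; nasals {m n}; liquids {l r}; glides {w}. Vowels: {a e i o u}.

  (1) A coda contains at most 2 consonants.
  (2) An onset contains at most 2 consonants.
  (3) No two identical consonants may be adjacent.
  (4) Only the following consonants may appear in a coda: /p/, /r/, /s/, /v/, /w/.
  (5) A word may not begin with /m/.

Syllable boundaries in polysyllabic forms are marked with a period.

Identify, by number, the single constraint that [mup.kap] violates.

5

[mup.kap]: word begins with /m/.
This is a violation of constraint 5: "A word may not begin with /m/."
The remaining constraints (1, 2, 3, 4) are satisfied.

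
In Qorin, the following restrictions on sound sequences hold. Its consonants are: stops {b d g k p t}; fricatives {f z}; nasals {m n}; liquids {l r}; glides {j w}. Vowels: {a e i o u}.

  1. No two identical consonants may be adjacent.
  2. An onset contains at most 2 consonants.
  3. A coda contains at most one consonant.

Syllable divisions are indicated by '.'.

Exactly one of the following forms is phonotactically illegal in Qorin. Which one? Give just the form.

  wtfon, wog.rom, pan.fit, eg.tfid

wtfon — violates constraint 2: syllable 1 onset /wtf/ has 3 consonants (> 2) → phonotactically illegal
wog.rom — σ1 onset /w/, coda /g/ ok; σ2 onset /r/, coda /m/ ok → phonotactically legal
pan.fit — σ1 onset /p/, coda /n/ ok; σ2 onset /f/, coda /t/ ok → phonotactically legal
eg.tfid — σ1 onset /∅/, coda /g/ ok; σ2 onset /tf/ (2C), coda /d/ ok → phonotactically legal

wtfon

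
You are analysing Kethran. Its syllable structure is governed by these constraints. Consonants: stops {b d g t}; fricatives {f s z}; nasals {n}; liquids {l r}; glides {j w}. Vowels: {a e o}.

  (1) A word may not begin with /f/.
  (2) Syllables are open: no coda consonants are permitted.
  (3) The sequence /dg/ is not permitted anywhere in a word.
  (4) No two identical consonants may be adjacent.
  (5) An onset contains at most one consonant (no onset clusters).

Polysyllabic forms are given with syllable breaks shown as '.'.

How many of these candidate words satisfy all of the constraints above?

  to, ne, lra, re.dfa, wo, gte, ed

3

to — σ1 onset /t/, coda /∅/ ok → licit
ne — σ1 onset /n/, coda /∅/ ok → licit
lra — violates constraint 5: syllable 1 onset /lr/ has 2 consonants (> 1) → illicit
re.dfa — violates constraint 5: syllable 2 onset /df/ has 2 consonants (> 1) → illicit
wo — σ1 onset /w/, coda /∅/ ok → licit
gte — violates constraint 5: syllable 1 onset /gt/ has 2 consonants (> 1) → illicit
ed — violates constraint 2: syllable 1 coda /d/ has 1 consonant (> 0) → illicit
Licit: to, ne, wo → 3.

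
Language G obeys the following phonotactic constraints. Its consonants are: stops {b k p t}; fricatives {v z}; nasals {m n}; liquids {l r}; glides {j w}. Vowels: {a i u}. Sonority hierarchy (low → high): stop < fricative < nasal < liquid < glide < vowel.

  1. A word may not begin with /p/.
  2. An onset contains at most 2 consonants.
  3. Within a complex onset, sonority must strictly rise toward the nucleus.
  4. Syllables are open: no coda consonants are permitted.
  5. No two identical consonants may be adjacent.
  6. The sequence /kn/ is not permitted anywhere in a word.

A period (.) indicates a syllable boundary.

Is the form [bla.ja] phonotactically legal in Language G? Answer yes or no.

[bla.ja] — σ1 onset /bl/ (1→4 rises), coda /∅/ ok; σ2 onset /j/, coda /∅/ ok → phonotactically legal

yes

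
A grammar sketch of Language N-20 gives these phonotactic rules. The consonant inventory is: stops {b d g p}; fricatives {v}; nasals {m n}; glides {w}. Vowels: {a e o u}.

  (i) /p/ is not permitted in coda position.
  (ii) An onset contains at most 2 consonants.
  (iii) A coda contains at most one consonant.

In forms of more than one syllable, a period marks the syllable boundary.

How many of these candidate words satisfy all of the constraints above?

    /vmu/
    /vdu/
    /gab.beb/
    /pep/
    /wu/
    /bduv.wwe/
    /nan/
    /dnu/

7

/vmu/ — σ1 onset /vm/ (2C), coda /∅/ ok → licit
/vdu/ — σ1 onset /vd/ (2C), coda /∅/ ok → licit
/gab.beb/ — σ1 onset /g/, coda /b/ ok; σ2 onset /b/, coda /b/ ok → licit
/pep/ — violates constraint (i): syllable 1 coda contains /p/ → illicit
/wu/ — σ1 onset /w/, coda /∅/ ok → licit
/bduv.wwe/ — σ1 onset /bd/ (2C), coda /v/ ok; σ2 onset /ww/ (2C), coda /∅/ ok → licit
/nan/ — σ1 onset /n/, coda /n/ ok → licit
/dnu/ — σ1 onset /dn/ (2C), coda /∅/ ok → licit
Licit: /vmu/, /vdu/, /gab.beb/, /wu/, /bduv.wwe/, /nan/, /dnu/ → 7.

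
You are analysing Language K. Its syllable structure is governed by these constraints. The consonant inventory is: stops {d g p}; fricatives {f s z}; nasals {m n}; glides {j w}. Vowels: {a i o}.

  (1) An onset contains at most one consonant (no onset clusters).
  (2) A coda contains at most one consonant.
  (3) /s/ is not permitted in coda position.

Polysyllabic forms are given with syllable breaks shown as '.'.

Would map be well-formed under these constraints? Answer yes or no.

map — σ1 onset /m/, coda /p/ ok → well-formed

yes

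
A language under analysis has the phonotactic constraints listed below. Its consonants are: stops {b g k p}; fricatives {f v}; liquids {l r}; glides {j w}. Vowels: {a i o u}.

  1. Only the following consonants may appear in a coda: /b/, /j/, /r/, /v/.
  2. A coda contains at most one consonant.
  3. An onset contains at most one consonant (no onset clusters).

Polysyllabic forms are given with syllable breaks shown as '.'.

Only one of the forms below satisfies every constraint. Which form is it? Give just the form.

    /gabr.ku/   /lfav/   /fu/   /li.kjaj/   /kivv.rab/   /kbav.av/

/fu/

/gabr.ku/ — violates constraint 2: syllable 1 coda /br/ has 2 consonants (> 1) → illicit
/lfav/ — violates constraint 3: syllable 1 onset /lf/ has 2 consonants (> 1) → illicit
/fu/ — σ1 onset /f/, coda /∅/ ok → licit
/li.kjaj/ — violates constraint 3: syllable 2 onset /kj/ has 2 consonants (> 1) → illicit
/kivv.rab/ — violates constraint 2: syllable 1 coda /vv/ has 2 consonants (> 1) → illicit
/kbav.av/ — violates constraint 3: syllable 1 onset /kb/ has 2 consonants (> 1) → illicit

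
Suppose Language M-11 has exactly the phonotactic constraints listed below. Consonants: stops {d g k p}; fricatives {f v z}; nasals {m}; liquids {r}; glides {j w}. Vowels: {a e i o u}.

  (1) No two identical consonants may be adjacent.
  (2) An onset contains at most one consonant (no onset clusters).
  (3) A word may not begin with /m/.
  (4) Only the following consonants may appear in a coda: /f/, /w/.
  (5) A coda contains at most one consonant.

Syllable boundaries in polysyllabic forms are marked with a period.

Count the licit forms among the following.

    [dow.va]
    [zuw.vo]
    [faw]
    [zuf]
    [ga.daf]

5

[dow.va] — σ1 onset /d/, coda /w/ ok; σ2 onset /v/, coda /∅/ ok → licit
[zuw.vo] — σ1 onset /z/, coda /w/ ok; σ2 onset /v/, coda /∅/ ok → licit
[faw] — σ1 onset /f/, coda /w/ ok → licit
[zuf] — σ1 onset /z/, coda /f/ ok → licit
[ga.daf] — σ1 onset /g/, coda /∅/ ok; σ2 onset /d/, coda /f/ ok → licit
Licit: [dow.va], [zuw.vo], [faw], [zuf], [ga.daf] → 5.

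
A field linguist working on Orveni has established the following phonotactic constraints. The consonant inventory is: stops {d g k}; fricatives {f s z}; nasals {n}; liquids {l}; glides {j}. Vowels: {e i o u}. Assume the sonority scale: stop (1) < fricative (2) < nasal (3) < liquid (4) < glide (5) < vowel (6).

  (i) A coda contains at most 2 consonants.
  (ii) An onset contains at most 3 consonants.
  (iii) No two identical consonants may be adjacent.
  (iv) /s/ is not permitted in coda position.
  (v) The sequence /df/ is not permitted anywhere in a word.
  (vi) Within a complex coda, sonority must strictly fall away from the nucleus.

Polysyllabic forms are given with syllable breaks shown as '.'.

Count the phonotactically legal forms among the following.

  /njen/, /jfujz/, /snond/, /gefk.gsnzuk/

/njen/ — σ1 onset /nj/ (2C), coda /n/ ok → phonotactically legal
/jfujz/ — σ1 onset /jf/ (2C), coda /jz/ (5→2 falls) ok → phonotactically legal
/snond/ — σ1 onset /sn/ (2C), coda /nd/ (3→1 falls) ok → phonotactically legal
/gefk.gsnzuk/ — violates constraint (ii): syllable 2 onset /gsnz/ has 4 consonants (> 3) → phonotactically illegal
Phonotactically legal: /njen/, /jfujz/, /snond/ → 3.

3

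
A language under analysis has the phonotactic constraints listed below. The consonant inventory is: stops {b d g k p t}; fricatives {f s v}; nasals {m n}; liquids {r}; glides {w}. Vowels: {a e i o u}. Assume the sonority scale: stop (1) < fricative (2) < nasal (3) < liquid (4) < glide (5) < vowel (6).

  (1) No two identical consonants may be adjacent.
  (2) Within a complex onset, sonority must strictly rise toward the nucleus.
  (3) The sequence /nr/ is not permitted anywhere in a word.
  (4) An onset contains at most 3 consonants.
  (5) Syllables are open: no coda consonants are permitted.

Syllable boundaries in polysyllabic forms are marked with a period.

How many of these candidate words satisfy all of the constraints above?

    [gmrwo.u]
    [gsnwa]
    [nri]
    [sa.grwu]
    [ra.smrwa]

[gmrwo.u] — violates constraint 4: syllable 1 onset /gmrw/ has 4 consonants (> 3) → illicit
[gsnwa] — violates constraint 4: syllable 1 onset /gsnw/ has 4 consonants (> 3) → illicit
[nri] — violates constraint 3: contains banned sequence /nr/ → illicit
[sa.grwu] — σ1 onset /s/, coda /∅/ ok; σ2 onset /grw/ (1→4→5 rises), coda /∅/ ok → licit
[ra.smrwa] — violates constraint 4: syllable 2 onset /smrw/ has 4 consonants (> 3) → illicit
Licit: [sa.grwu] → 1.

1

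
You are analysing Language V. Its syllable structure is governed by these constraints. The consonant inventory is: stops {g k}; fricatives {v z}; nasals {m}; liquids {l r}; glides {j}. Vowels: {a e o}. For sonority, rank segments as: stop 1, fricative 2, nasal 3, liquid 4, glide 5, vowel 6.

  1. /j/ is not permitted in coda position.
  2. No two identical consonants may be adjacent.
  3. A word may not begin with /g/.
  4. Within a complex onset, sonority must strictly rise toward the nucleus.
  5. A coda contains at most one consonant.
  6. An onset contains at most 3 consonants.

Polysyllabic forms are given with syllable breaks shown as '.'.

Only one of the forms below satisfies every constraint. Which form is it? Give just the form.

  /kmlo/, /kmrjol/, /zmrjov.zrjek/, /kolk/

/kmlo/ — σ1 onset /kml/ (1→3→4 rises), coda /∅/ ok → well-formed
/kmrjol/ — violates constraint 6: syllable 1 onset /kmrj/ has 4 consonants (> 3) → ill-formed
/zmrjov.zrjek/ — violates constraint 6: syllable 1 onset /zmrj/ has 4 consonants (> 3) → ill-formed
/kolk/ — violates constraint 5: syllable 1 coda /lk/ has 2 consonants (> 1) → ill-formed

/kmlo/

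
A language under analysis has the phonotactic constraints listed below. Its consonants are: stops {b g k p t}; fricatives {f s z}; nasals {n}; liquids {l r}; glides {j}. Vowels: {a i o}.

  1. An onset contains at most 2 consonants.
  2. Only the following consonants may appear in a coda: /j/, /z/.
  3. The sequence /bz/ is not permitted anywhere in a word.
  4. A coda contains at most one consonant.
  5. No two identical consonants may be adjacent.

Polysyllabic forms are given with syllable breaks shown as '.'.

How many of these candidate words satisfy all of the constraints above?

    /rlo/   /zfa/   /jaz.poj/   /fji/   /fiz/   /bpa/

6

/rlo/ — σ1 onset /rl/ (2C), coda /∅/ ok → well-formed
/zfa/ — σ1 onset /zf/ (2C), coda /∅/ ok → well-formed
/jaz.poj/ — σ1 onset /j/, coda /z/ ok; σ2 onset /p/, coda /j/ ok → well-formed
/fji/ — σ1 onset /fj/ (2C), coda /∅/ ok → well-formed
/fiz/ — σ1 onset /f/, coda /z/ ok → well-formed
/bpa/ — σ1 onset /bp/ (2C), coda /∅/ ok → well-formed
Well-formed: /rlo/, /zfa/, /jaz.poj/, /fji/, /fiz/, /bpa/ → 6.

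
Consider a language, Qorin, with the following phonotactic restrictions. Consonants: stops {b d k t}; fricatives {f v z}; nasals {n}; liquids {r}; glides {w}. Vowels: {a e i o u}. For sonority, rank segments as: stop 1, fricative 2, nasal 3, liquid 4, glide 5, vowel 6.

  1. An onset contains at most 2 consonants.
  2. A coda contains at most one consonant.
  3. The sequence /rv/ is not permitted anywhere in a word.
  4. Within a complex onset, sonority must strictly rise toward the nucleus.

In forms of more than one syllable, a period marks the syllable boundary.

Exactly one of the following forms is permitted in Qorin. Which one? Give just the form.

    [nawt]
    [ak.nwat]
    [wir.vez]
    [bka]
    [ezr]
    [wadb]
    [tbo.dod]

[ak.nwat]

[nawt] — violates constraint 2: syllable 1 coda /wt/ has 2 consonants (> 1) → not permitted
[ak.nwat] — σ1 onset /∅/, coda /k/ ok; σ2 onset /nw/ (3→5 rises), coda /t/ ok → permitted
[wir.vez] — violates constraint 3: contains banned sequence /rv/ → not permitted
[bka] — violates constraint 4: syllable 1 onset /bk/: /b/ (stop, 1) → /k/ (stop, 1) does not rise → not permitted
[ezr] — violates constraint 2: syllable 1 coda /zr/ has 2 consonants (> 1) → not permitted
[wadb] — violates constraint 2: syllable 1 coda /db/ has 2 consonants (> 1) → not permitted
[tbo.dod] — violates constraint 4: syllable 1 onset /tb/: /t/ (stop, 1) → /b/ (stop, 1) does not rise → not permitted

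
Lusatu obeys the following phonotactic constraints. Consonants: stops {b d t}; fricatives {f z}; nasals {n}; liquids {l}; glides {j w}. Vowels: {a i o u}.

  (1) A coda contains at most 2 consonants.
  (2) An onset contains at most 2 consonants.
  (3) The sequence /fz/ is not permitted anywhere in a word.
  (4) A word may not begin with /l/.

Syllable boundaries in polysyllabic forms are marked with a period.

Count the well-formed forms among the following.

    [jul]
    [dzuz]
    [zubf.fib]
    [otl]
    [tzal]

[jul] — σ1 onset /j/, coda /l/ ok → well-formed
[dzuz] — σ1 onset /dz/ (2C), coda /z/ ok → well-formed
[zubf.fib] — σ1 onset /z/, coda /bf/ (2C) ok; σ2 onset /f/, coda /b/ ok → well-formed
[otl] — σ1 onset /∅/, coda /tl/ (2C) ok → well-formed
[tzal] — σ1 onset /tz/ (2C), coda /l/ ok → well-formed
Well-formed: [jul], [dzuz], [zubf.fib], [otl], [tzal] → 5.

5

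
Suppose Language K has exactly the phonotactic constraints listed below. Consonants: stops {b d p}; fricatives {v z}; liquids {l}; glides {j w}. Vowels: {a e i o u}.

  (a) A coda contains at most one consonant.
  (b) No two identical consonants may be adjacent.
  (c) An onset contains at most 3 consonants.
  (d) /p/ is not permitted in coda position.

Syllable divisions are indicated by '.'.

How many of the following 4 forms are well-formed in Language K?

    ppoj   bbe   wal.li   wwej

ppoj — violates constraint (b): adjacent identical consonants /pp/ → ill-formed
bbe — violates constraint (b): adjacent identical consonants /bb/ → ill-formed
wal.li — violates constraint (b): adjacent identical consonants /ll/ → ill-formed
wwej — violates constraint (b): adjacent identical consonants /ww/ → ill-formed
No form is well-formed → 0.

0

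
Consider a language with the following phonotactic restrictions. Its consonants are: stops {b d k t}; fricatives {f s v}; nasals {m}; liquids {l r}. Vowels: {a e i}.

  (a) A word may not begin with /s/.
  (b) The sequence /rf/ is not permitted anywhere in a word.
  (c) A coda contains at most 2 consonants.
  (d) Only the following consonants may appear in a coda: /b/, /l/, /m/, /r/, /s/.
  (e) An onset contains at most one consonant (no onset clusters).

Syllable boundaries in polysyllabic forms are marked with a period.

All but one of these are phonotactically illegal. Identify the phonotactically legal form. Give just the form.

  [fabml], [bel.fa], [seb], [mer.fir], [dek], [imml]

[bel.fa]

[fabml] — violates constraint (c): syllable 1 coda /bml/ has 3 consonants (> 2) → phonotactically illegal
[bel.fa] — σ1 onset /b/, coda /l/ ok; σ2 onset /f/, coda /∅/ ok → phonotactically legal
[seb] — violates constraint (a): word begins with /s/ → phonotactically illegal
[mer.fir] — violates constraint (b): contains banned sequence /rf/ → phonotactically illegal
[dek] — violates constraint (d): syllable 1 coda contains /k/, which is not a licensed coda consonant → phonotactically illegal
[imml] — violates constraint (c): syllable 1 coda /mml/ has 3 consonants (> 2) → phonotactically illegal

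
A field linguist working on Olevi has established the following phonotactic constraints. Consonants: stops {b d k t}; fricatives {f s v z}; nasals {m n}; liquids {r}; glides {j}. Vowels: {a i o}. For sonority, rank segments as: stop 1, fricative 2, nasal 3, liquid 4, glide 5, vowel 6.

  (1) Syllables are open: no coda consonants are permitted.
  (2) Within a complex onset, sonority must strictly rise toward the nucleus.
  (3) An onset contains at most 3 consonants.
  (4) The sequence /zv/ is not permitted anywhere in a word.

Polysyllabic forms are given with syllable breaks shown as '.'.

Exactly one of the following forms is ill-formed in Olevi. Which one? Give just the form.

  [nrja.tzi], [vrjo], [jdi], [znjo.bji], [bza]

[jdi]

[nrja.tzi] — σ1 onset /nrj/ (3→4→5 rises), coda /∅/ ok; σ2 onset /tz/ (1→2 rises), coda /∅/ ok → well-formed
[vrjo] — σ1 onset /vrj/ (2→4→5 rises), coda /∅/ ok → well-formed
[jdi] — violates constraint 2: syllable 1 onset /jd/: /j/ (glide, 5) → /d/ (stop, 1) does not rise → ill-formed
[znjo.bji] — σ1 onset /znj/ (2→3→5 rises), coda /∅/ ok; σ2 onset /bj/ (1→5 rises), coda /∅/ ok → well-formed
[bza] — σ1 onset /bz/ (1→2 rises), coda /∅/ ok → well-formed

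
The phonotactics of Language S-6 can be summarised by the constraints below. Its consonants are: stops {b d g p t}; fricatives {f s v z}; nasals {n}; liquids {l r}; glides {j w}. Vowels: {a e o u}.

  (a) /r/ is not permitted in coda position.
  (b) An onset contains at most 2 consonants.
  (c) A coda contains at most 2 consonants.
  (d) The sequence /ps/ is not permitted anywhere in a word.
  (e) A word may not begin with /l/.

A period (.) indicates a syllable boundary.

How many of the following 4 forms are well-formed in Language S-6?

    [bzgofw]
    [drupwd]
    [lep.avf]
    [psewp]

[bzgofw] — violates constraint (b): syllable 1 onset /bzg/ has 3 consonants (> 2) → ill-formed
[drupwd] — violates constraint (c): syllable 1 coda /pwd/ has 3 consonants (> 2) → ill-formed
[lep.avf] — violates constraint (e): word begins with /l/ → ill-formed
[psewp] — violates constraint (d): contains banned sequence /ps/ → ill-formed
No form is well-formed → 0.

0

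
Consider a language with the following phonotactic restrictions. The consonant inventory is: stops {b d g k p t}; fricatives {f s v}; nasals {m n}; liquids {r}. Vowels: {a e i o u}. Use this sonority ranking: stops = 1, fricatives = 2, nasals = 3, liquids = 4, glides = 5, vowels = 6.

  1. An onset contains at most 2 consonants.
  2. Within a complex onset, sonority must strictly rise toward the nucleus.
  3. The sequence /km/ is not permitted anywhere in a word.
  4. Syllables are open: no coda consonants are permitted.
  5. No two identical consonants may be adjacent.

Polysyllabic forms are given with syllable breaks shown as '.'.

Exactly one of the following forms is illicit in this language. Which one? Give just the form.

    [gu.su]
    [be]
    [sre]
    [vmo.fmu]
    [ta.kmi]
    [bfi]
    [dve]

[ta.kmi]

[gu.su] — σ1 onset /g/, coda /∅/ ok; σ2 onset /s/, coda /∅/ ok → licit
[be] — σ1 onset /b/, coda /∅/ ok → licit
[sre] — σ1 onset /sr/ (2→4 rises), coda /∅/ ok → licit
[vmo.fmu] — σ1 onset /vm/ (2→3 rises), coda /∅/ ok; σ2 onset /fm/ (2→3 rises), coda /∅/ ok → licit
[ta.kmi] — violates constraint 3: contains banned sequence /km/ → illicit
[bfi] — σ1 onset /bf/ (1→2 rises), coda /∅/ ok → licit
[dve] — σ1 onset /dv/ (1→2 rises), coda /∅/ ok → licit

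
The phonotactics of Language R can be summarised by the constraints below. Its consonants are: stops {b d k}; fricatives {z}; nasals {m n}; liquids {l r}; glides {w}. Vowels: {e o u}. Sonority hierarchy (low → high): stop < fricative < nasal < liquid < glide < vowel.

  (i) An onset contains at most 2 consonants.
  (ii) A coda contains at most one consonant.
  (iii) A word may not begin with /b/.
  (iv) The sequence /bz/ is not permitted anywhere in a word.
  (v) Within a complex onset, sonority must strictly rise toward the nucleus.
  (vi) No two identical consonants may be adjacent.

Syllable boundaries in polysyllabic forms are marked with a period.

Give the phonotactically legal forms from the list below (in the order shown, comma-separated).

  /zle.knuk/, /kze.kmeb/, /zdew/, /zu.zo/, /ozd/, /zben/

/zle.knuk/ — σ1 onset /zl/ (2→4 rises), coda /∅/ ok; σ2 onset /kn/ (1→3 rises), coda /k/ ok → phonotactically legal
/kze.kmeb/ — σ1 onset /kz/ (1→2 rises), coda /∅/ ok; σ2 onset /km/ (1→3 rises), coda /b/ ok → phonotactically legal
/zdew/ — violates constraint (v): syllable 1 onset /zd/: /z/ (fricative, 2) → /d/ (stop, 1) does not rise → phonotactically illegal
/zu.zo/ — σ1 onset /z/, coda /∅/ ok; σ2 onset /z/, coda /∅/ ok → phonotactically legal
/ozd/ — violates constraint (ii): syllable 1 coda /zd/ has 2 consonants (> 1) → phonotactically illegal
/zben/ — violates constraint (v): syllable 1 onset /zb/: /z/ (fricative, 2) → /b/ (stop, 1) does not rise → phonotactically illegal

/zle.knuk/, /kze.kmeb/, /zu.zo/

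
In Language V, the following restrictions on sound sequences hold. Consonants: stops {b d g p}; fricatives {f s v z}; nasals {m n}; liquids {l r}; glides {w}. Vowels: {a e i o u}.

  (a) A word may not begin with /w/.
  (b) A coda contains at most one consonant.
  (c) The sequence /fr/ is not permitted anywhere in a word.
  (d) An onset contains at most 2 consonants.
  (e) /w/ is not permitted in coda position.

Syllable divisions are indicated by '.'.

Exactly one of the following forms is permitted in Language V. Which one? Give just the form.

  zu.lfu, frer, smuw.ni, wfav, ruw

zu.lfu — σ1 onset /z/, coda /∅/ ok; σ2 onset /lf/ (2C), coda /∅/ ok → permitted
frer — violates constraint (c): contains banned sequence /fr/ → not permitted
smuw.ni — violates constraint (e): syllable 1 coda contains /w/ → not permitted
wfav — violates constraint (a): word begins with /w/ → not permitted
ruw — violates constraint (e): syllable 1 coda contains /w/ → not permitted

zu.lfu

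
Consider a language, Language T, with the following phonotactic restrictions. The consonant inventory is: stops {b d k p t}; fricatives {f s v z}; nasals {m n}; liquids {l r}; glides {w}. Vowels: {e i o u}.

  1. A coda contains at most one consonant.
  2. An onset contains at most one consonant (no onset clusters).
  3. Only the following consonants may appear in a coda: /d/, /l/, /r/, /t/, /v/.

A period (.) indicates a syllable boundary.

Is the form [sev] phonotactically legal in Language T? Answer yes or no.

[sev] — σ1 onset /s/, coda /v/ ok → phonotactically legal

yes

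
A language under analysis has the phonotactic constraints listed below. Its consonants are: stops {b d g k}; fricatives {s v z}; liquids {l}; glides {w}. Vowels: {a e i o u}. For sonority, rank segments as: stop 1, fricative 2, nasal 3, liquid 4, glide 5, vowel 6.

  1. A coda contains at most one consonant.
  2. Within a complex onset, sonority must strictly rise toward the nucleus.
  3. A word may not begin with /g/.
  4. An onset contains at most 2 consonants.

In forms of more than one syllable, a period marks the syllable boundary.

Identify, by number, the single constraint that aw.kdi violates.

2

aw.kdi: syllable 2 onset /kd/: /k/ (stop, 1) → /d/ (stop, 1) does not rise.
This is a violation of constraint 2: "Within a complex onset, sonority must strictly rise toward the nucleus."
The remaining constraints (1, 3, 4) are satisfied.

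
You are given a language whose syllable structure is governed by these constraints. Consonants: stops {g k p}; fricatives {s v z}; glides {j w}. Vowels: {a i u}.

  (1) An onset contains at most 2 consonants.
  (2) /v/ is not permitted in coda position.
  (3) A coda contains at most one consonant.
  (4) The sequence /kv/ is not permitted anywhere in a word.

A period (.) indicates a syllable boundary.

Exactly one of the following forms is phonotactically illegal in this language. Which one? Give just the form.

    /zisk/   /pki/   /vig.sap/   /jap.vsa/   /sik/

/zisk/

/zisk/ — violates constraint 3: syllable 1 coda /sk/ has 2 consonants (> 1) → phonotactically illegal
/pki/ — σ1 onset /pk/ (2C), coda /∅/ ok → phonotactically legal
/vig.sap/ — σ1 onset /v/, coda /g/ ok; σ2 onset /s/, coda /p/ ok → phonotactically legal
/jap.vsa/ — σ1 onset /j/, coda /p/ ok; σ2 onset /vs/ (2C), coda /∅/ ok → phonotactically legal
/sik/ — σ1 onset /s/, coda /k/ ok → phonotactically legal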